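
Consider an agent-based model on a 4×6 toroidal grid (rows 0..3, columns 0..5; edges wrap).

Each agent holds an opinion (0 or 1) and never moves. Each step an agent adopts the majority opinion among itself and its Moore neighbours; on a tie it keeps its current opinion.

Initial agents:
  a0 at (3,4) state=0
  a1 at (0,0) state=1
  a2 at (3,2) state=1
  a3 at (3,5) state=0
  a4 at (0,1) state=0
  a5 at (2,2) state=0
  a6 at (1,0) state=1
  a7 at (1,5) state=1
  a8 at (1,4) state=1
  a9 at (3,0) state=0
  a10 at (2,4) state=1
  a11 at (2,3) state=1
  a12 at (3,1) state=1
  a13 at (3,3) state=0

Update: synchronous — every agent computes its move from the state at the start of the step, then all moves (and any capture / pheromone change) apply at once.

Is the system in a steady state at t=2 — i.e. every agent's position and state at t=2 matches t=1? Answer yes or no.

t=1: a0@(3,4):0 a1@(0,0):1 a2@(3,2):1 a3@(3,5):0 a4@(0,1):1 a5@(2,2):1 a6@(1,0):1 a7@(1,5):1 a8@(1,4):1 a9@(3,0):0 a10@(2,4):1 a11@(2,3):1 a12@(3,1):1 a13@(3,3):0
t=2: a0@(3,4):0 a1@(0,0):1 a2@(3,2):1 a3@(3,5):0 a4@(0,1):1 a5@(2,2):1 a6@(1,0):1 a7@(1,5):1 a8@(1,4):1 a9@(3,0):1 a10@(2,4):1 a11@(2,3):1 a12@(3,1):1 a13@(3,3):1

no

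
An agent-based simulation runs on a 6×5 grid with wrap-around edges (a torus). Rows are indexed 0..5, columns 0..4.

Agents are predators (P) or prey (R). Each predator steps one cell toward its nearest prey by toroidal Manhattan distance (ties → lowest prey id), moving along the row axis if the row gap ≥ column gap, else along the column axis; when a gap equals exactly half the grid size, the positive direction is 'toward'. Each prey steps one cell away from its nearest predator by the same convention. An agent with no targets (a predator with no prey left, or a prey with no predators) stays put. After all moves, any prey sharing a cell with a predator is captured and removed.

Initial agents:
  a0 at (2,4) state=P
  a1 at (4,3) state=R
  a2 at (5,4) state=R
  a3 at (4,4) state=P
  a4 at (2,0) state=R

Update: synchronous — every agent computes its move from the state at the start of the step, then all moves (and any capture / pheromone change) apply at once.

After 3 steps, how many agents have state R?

t=1: a0@(2,0):P a1@(4,2):R a2@(0,4):R a3@(4,3):P a4@(2,1):R
t=2: a0@(2,1):P a1@(4,1):R a2@(5,4):R a3@(4,2):P a4@(2,2):R
t=3: a0@(2,2):P a1@(4,0):R a2@(5,0):R a3@(4,1):P a4@(2,3):R

3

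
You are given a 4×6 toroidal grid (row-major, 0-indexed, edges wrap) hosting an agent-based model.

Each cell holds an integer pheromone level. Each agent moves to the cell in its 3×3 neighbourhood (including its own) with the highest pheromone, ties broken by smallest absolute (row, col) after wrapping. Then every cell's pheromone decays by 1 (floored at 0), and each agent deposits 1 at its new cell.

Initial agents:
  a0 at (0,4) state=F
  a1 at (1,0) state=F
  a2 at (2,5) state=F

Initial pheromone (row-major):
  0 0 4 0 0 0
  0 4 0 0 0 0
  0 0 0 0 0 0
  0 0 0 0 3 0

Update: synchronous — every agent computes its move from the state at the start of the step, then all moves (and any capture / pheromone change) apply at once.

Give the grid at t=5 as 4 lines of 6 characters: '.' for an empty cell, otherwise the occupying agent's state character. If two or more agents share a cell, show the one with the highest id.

......
.F....
......
....F.

t=1: a0@(3,4) a1@(1,1) a2@(3,4) | pheromone: 0 0 3 0 0 0 / 0 4 0 0 0 0 / 0 0 0 0 0 0 / 0 0 0 0 4 0
t=2: a0@(3,4) a1@(1,1) a2@(3,4) | pheromone: 0 0 2 0 0 0 / 0 4 0 0 0 0 / 0 0 0 0 0 0 / 0 0 0 0 5 0
t=3: a0@(3,4) a1@(1,1) a2@(3,4) | pheromone: 0 0 1 0 0 0 / 0 4 0 0 0 0 / 0 0 0 0 0 0 / 0 0 0 0 6 0
t=4: a0@(3,4) a1@(1,1) a2@(3,4) | pheromone: 0 0 0 0 0 0 / 0 4 0 0 0 0 / 0 0 0 0 0 0 / 0 0 0 0 7 0
t=5: a0@(3,4) a1@(1,1) a2@(3,4) | pheromone: 0 0 0 0 0 0 / 0 4 0 0 0 0 / 0 0 0 0 0 0 / 0 0 0 0 8 0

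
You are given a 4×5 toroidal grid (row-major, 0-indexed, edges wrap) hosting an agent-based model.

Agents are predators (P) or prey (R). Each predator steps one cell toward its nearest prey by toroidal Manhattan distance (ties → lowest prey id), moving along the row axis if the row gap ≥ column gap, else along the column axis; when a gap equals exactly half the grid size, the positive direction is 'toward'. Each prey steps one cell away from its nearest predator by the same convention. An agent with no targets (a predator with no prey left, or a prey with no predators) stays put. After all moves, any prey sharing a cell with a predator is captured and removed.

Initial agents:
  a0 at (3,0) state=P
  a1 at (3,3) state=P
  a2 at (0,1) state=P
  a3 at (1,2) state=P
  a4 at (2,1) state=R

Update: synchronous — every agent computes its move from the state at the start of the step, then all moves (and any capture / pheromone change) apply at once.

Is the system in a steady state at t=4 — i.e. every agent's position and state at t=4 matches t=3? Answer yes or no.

yes

t=1: a0@(2,0):P a1@(3,2):P a2@(1,1):P a3@(2,2):P
t=2: (unchanged — steady state)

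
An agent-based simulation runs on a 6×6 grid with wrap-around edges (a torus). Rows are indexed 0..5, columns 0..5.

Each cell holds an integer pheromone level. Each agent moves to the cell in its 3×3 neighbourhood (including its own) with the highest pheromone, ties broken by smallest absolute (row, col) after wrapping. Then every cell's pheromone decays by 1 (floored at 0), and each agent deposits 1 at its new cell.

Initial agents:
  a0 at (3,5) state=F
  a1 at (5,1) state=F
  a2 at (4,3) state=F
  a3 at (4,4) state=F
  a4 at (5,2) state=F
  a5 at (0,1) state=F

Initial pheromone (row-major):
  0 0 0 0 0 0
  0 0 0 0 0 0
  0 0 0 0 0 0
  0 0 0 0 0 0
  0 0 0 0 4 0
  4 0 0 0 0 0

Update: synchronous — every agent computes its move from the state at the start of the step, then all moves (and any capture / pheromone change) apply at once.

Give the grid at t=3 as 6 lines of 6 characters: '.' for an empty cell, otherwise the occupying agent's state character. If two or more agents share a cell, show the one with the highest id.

......
......
......
......
....F.
F.....

t=1: a0@(4,4) a1@(5,0) a2@(4,4) a3@(4,4) a4@(0,1) a5@(5,0) | pheromone: 0 1 0 0 0 0 / 0 0 0 0 0 0 / 0 0 0 0 0 0 / 0 0 0 0 0 0 / 0 0 0 0 6 0 / 5 0 0 0 0 0
t=2: a0@(4,4) a1@(5,0) a2@(4,4) a3@(4,4) a4@(5,0) a5@(5,0) | pheromone: 0 0 0 0 0 0 / 0 0 0 0 0 0 / 0 0 0 0 0 0 / 0 0 0 0 0 0 / 0 0 0 0 8 0 / 7 0 0 0 0 0
t=3: a0@(4,4) a1@(5,0) a2@(4,4) a3@(4,4) a4@(5,0) a5@(5,0) | pheromone: 0 0 0 0 0 0 / 0 0 0 0 0 0 / 0 0 0 0 0 0 / 0 0 0 0 0 0 / 0 0 0 0 10 0 / 9 0 0 0 0 0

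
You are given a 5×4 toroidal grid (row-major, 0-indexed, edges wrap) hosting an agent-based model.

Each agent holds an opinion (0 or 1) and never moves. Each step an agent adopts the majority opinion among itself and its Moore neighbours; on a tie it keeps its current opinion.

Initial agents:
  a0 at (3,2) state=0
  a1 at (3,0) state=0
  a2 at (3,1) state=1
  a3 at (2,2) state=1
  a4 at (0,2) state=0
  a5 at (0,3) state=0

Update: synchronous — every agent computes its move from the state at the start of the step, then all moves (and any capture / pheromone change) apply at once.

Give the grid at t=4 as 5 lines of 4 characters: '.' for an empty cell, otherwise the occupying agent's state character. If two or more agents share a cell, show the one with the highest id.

t=1: a0@(3,2):1 a1@(3,0):0 a2@(3,1):1 a3@(2,2):1 a4@(0,2):0 a5@(0,3):0
t=2: (unchanged — steady state)

..00
....
..1.
011.
....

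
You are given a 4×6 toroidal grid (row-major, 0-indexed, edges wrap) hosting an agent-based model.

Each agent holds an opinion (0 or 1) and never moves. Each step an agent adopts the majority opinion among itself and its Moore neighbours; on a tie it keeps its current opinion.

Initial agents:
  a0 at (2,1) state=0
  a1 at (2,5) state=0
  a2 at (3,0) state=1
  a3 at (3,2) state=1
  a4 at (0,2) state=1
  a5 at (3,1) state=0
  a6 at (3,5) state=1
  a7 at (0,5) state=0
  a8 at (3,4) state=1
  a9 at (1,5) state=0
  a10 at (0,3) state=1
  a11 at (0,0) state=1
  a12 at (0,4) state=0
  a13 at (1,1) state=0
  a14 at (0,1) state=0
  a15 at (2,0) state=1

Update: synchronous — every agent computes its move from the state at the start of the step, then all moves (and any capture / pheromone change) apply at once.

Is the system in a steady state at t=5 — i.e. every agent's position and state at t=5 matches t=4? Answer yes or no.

no

t=1: a0@(2,1):0 a1@(2,5):1 a2@(3,0):0 a3@(3,2):1 a4@(0,2):1 a5@(3,1):1 a6@(3,5):1 a7@(0,5):1 a8@(3,4):1 a9@(1,5):0 a10@(0,3):1 a11@(0,0):0 a12@(0,4):0 a13@(1,1):0 a14@(0,1):1 a15@(2,0):0
t=2: a0@(2,1):0 a1@(2,5):1 a2@(3,0):1 a3@(3,2):1 a4@(0,2):1 a5@(3,1):1 a6@(3,5):1 a7@(0,5):0 a8@(3,4):1 a9@(1,5):0 a10@(0,3):1 a11@(0,0):0 a12@(0,4):1 a13@(1,1):0 a14@(0,1):1 a15@(2,0):0
t=3: a0@(2,1):0 a1@(2,5):1 a2@(3,0):1 a3@(3,2):1 a4@(0,2):1 a5@(3,1):1 a6@(3,5):1 a7@(0,5):1 a8@(3,4):1 a9@(1,5):0 a10@(0,3):1 a11@(0,0):0 a12@(0,4):1 a13@(1,1):0 a14@(0,1):1 a15@(2,0):0
t=4: a0@(2,1):0 a1@(2,5):1 a2@(3,0):1 a3@(3,2):1 a4@(0,2):1 a5@(3,1):1 a6@(3,5):1 a7@(0,5):1 a8@(3,4):1 a9@(1,5):0 a10@(0,3):1 a11@(0,0):1 a12@(0,4):1 a13@(1,1):0 a14@(0,1):1 a15@(2,0):0
t=5: a0@(2,1):0 a1@(2,5):1 a2@(3,0):1 a3@(3,2):1 a4@(0,2):1 a5@(3,1):1 a6@(3,5):1 a7@(0,5):1 a8@(3,4):1 a9@(1,5):1 a10@(0,3):1 a11@(0,0):1 a12@(0,4):1 a13@(1,1):0 a14@(0,1):1 a15@(2,0):0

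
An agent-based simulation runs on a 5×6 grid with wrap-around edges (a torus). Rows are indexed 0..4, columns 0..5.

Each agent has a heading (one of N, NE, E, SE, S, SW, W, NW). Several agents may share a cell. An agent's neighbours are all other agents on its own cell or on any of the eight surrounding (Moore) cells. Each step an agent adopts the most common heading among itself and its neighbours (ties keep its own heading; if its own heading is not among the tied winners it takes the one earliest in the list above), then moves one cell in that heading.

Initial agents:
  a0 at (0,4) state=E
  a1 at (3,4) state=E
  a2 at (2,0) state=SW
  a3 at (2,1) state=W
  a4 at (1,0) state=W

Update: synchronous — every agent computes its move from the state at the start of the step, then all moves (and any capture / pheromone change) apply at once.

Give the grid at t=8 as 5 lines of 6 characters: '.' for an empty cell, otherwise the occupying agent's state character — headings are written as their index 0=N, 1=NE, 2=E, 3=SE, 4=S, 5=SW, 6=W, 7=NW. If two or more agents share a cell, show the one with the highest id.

t=1: a0@(0,5):E a1@(3,5):E a2@(2,5):W a3@(2,0):W a4@(1,5):W
t=2: a0@(0,0):E a1@(3,4):W a2@(2,4):W a3@(2,5):W a4@(1,4):W
t=3: a0@(0,1):E a1@(3,3):W a2@(2,3):W a3@(2,4):W a4@(1,3):W
t=4: a0@(0,2):E a1@(3,2):W a2@(2,2):W a3@(2,3):W a4@(1,2):W
t=5: a0@(0,3):E a1@(3,1):W a2@(2,1):W a3@(2,2):W a4@(1,1):W
t=6: a0@(0,4):E a1@(3,0):W a2@(2,0):W a3@(2,1):W a4@(1,0):W
t=7: a0@(0,5):E a1@(3,5):W a2@(2,5):W a3@(2,0):W a4@(1,5):W
t=8: a0@(0,0):E a1@(3,4):W a2@(2,4):W a3@(2,5):W a4@(1,4):W

2.....
....6.
....66
....6.
......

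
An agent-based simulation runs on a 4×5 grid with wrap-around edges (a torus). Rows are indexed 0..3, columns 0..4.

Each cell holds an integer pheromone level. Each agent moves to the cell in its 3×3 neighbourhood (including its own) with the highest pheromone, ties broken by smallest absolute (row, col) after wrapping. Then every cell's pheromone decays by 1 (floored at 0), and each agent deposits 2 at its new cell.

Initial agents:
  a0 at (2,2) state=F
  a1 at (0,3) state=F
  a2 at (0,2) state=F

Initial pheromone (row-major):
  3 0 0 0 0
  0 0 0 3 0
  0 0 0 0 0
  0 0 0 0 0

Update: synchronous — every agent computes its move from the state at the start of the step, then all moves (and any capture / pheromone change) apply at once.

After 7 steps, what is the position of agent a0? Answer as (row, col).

t=1: a0@(1,3) a1@(1,3) a2@(1,3) | pheromone: 2 0 0 0 0 / 0 0 0 8 0 / 0 0 0 0 0 / 0 0 0 0 0
t=2: a0@(1,3) a1@(1,3) a2@(1,3) | pheromone: 1 0 0 0 0 / 0 0 0 13 0 / 0 0 0 0 0 / 0 0 0 0 0
t=3: a0@(1,3) a1@(1,3) a2@(1,3) | pheromone: 0 0 0 0 0 / 0 0 0 18 0 / 0 0 0 0 0 / 0 0 0 0 0
t=4: a0@(1,3) a1@(1,3) a2@(1,3) | pheromone: 0 0 0 0 0 / 0 0 0 23 0 / 0 0 0 0 0 / 0 0 0 0 0
t=5: a0@(1,3) a1@(1,3) a2@(1,3) | pheromone: 0 0 0 0 0 / 0 0 0 28 0 / 0 0 0 0 0 / 0 0 0 0 0
t=6: a0@(1,3) a1@(1,3) a2@(1,3) | pheromone: 0 0 0 0 0 / 0 0 0 33 0 / 0 0 0 0 0 / 0 0 0 0 0
t=7: a0@(1,3) a1@(1,3) a2@(1,3) | pheromone: 0 0 0 0 0 / 0 0 0 38 0 / 0 0 0 0 0 / 0 0 0 0 0

(1, 3)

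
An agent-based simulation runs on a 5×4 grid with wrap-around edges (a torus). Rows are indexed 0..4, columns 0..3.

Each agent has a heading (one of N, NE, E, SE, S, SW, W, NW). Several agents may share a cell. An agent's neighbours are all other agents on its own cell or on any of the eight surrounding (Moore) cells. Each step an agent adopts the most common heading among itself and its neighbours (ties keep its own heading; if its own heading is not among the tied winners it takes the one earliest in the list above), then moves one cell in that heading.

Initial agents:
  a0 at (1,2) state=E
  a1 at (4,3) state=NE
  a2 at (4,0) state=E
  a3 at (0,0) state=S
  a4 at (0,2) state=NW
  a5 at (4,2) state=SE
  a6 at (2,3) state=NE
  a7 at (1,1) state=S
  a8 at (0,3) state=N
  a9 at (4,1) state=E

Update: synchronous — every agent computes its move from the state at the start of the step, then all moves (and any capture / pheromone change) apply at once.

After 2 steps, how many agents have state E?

8

t=1: a0@(1,3):E a1@(3,0):NE a2@(4,1):E a3@(1,0):S a4@(0,3):E a5@(0,3):SE a6@(1,0):NE a7@(2,1):S a8@(0,0):E a9@(4,2):E
t=2: a0@(1,0):E a1@(2,1):NE a2@(4,2):E a3@(1,1):E a4@(0,0):E a5@(0,0):E a6@(1,1):E a7@(3,1):S a8@(0,1):E a9@(4,3):E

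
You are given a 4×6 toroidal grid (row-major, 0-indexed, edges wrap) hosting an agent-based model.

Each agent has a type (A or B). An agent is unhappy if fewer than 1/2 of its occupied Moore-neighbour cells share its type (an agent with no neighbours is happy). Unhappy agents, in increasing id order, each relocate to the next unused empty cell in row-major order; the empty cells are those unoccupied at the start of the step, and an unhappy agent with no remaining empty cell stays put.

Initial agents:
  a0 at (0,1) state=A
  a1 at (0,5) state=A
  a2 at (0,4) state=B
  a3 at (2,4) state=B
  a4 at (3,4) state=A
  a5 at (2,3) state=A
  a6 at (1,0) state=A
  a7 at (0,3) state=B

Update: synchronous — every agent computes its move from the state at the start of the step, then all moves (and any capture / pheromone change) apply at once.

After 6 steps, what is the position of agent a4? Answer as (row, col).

(1, 1)

t=1: a0@(0,1):A a1@(0,5):A a2@(0,0):B a3@(0,2):B a4@(1,1):A a5@(2,3):A a6@(1,0):A a7@(0,3):B
t=2: a0@(0,1):A a1@(0,5):A a2@(0,4):B a3@(1,2):B a4@(1,1):A a5@(2,3):A a6@(1,0):A a7@(0,3):B
t=3: a0@(0,1):A a1@(0,5):A a2@(0,4):B a3@(0,0):B a4@(1,1):A a5@(0,2):A a6@(1,0):A a7@(0,3):B
t=4: a0@(0,1):A a1@(1,2):A a2@(0,4):B a3@(1,3):B a4@(1,1):A a5@(0,2):A a6@(1,0):A a7@(0,3):B
t=5: (unchanged — steady state)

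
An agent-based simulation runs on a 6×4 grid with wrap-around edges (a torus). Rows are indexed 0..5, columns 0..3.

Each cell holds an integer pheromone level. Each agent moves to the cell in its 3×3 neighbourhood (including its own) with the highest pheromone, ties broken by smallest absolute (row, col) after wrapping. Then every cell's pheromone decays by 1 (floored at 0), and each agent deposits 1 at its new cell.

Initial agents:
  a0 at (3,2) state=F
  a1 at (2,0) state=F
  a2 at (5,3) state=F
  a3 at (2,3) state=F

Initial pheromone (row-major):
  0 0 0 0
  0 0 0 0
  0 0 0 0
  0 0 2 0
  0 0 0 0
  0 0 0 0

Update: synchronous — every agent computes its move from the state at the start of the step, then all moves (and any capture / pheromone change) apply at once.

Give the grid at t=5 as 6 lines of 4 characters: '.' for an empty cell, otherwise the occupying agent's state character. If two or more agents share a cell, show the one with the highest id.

F...
....
....
..F.
....
....

t=1: a0@(3,2) a1@(1,0) a2@(0,0) a3@(3,2) | pheromone: 1 0 0 0 / 1 0 0 0 / 0 0 0 0 / 0 0 3 0 / 0 0 0 0 / 0 0 0 0
t=2: a0@(3,2) a1@(0,0) a2@(0,0) a3@(3,2) | pheromone: 2 0 0 0 / 0 0 0 0 / 0 0 0 0 / 0 0 4 0 / 0 0 0 0 / 0 0 0 0
t=3: a0@(3,2) a1@(0,0) a2@(0,0) a3@(3,2) | pheromone: 3 0 0 0 / 0 0 0 0 / 0 0 0 0 / 0 0 5 0 / 0 0 0 0 / 0 0 0 0
t=4: a0@(3,2) a1@(0,0) a2@(0,0) a3@(3,2) | pheromone: 4 0 0 0 / 0 0 0 0 / 0 0 0 0 / 0 0 6 0 / 0 0 0 0 / 0 0 0 0
t=5: a0@(3,2) a1@(0,0) a2@(0,0) a3@(3,2) | pheromone: 5 0 0 0 / 0 0 0 0 / 0 0 0 0 / 0 0 7 0 / 0 0 0 0 / 0 0 0 0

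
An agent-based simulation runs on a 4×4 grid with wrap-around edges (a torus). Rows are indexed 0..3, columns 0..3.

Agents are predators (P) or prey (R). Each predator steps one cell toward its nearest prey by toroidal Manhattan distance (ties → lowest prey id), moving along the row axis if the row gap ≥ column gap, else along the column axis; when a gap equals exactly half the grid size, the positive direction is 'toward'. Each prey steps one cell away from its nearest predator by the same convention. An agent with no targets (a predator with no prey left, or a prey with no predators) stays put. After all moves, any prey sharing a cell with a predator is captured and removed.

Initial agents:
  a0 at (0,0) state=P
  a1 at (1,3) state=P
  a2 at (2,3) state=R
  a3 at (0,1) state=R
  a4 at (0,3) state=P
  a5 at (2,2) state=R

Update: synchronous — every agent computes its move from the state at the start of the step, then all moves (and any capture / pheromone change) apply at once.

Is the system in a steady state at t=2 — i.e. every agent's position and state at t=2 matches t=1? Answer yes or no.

no

t=1: a0@(0,1):P a1@(2,3):P a2@(3,3):R a3@(0,2):R a4@(1,3):P a5@(3,2):R
t=2: a0@(0,2):P a1@(3,3):P a2@(0,3):R a3@(0,3):R a4@(2,3):P a5@(2,2):R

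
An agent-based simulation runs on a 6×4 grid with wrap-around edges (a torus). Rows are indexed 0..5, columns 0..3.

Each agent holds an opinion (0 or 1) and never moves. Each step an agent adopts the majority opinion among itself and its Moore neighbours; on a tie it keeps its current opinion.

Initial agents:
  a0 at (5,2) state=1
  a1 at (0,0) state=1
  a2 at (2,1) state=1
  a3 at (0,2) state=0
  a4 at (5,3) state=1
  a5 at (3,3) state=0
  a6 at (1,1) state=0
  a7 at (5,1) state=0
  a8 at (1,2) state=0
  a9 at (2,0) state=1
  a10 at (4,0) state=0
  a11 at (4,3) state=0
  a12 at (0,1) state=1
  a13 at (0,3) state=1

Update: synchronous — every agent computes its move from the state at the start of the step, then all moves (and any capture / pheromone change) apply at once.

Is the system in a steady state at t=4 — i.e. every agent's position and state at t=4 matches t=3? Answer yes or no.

t=1: a0@(5,2):1 a1@(0,0):1 a2@(2,1):1 a3@(0,2):0 a4@(5,3):1 a5@(3,3):0 a6@(1,1):1 a7@(5,1):0 a8@(1,2):0 a9@(2,0):1 a10@(4,0):0 a11@(4,3):0 a12@(0,1):0 a13@(0,3):1
t=2: a0@(5,2):0 a1@(0,0):1 a2@(2,1):1 a3@(0,2):0 a4@(5,3):1 a5@(3,3):0 a6@(1,1):1 a7@(5,1):0 a8@(1,2):0 a9@(2,0):1 a10@(4,0):0 a11@(4,3):0 a12@(0,1):0 a13@(0,3):1
t=3: a0@(5,2):0 a1@(0,0):1 a2@(2,1):1 a3@(0,2):0 a4@(5,3):0 a5@(3,3):0 a6@(1,1):1 a7@(5,1):0 a8@(1,2):0 a9@(2,0):1 a10@(4,0):0 a11@(4,3):0 a12@(0,1):0 a13@(0,3):1
t=4: a0@(5,2):0 a1@(0,0):1 a2@(2,1):1 a3@(0,2):0 a4@(5,3):0 a5@(3,3):0 a6@(1,1):1 a7@(5,1):0 a8@(1,2):0 a9@(2,0):1 a10@(4,0):0 a11@(4,3):0 a12@(0,1):0 a13@(0,3):0

no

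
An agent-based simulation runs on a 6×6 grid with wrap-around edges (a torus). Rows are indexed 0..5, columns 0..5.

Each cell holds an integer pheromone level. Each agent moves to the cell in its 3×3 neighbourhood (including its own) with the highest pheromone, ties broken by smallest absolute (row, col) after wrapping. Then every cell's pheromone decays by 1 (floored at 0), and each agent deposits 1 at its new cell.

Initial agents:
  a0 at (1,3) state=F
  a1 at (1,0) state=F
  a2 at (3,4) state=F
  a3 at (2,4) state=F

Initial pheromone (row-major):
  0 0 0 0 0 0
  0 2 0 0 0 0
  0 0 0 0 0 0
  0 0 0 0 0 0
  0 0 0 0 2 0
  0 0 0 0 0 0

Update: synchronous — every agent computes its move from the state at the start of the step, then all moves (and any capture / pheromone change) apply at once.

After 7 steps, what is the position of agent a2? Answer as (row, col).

(4, 4)

t=1: a0@(0,2) a1@(1,1) a2@(4,4) a3@(1,3) | pheromone: 0 0 1 0 0 0 / 0 2 0 1 0 0 / 0 0 0 0 0 0 / 0 0 0 0 0 0 / 0 0 0 0 2 0 / 0 0 0 0 0 0
t=2: a0@(1,1) a1@(1,1) a2@(4,4) a3@(0,2) | pheromone: 0 0 1 0 0 0 / 0 3 0 0 0 0 / 0 0 0 0 0 0 / 0 0 0 0 0 0 / 0 0 0 0 2 0 / 0 0 0 0 0 0
t=3: a0@(1,1) a1@(1,1) a2@(4,4) a3@(1,1) | pheromone: 0 0 0 0 0 0 / 0 5 0 0 0 0 / 0 0 0 0 0 0 / 0 0 0 0 0 0 / 0 0 0 0 2 0 / 0 0 0 0 0 0
t=4: a0@(1,1) a1@(1,1) a2@(4,4) a3@(1,1) | pheromone: 0 0 0 0 0 0 / 0 7 0 0 0 0 / 0 0 0 0 0 0 / 0 0 0 0 0 0 / 0 0 0 0 2 0 / 0 0 0 0 0 0
t=5: a0@(1,1) a1@(1,1) a2@(4,4) a3@(1,1) | pheromone: 0 0 0 0 0 0 / 0 9 0 0 0 0 / 0 0 0 0 0 0 / 0 0 0 0 0 0 / 0 0 0 0 2 0 / 0 0 0 0 0 0
t=6: a0@(1,1) a1@(1,1) a2@(4,4) a3@(1,1) | pheromone: 0 0 0 0 0 0 / 0 11 0 0 0 0 / 0 0 0 0 0 0 / 0 0 0 0 0 0 / 0 0 0 0 2 0 / 0 0 0 0 0 0
t=7: a0@(1,1) a1@(1,1) a2@(4,4) a3@(1,1) | pheromone: 0 0 0 0 0 0 / 0 13 0 0 0 0 / 0 0 0 0 0 0 / 0 0 0 0 0 0 / 0 0 0 0 2 0 / 0 0 0 0 0 0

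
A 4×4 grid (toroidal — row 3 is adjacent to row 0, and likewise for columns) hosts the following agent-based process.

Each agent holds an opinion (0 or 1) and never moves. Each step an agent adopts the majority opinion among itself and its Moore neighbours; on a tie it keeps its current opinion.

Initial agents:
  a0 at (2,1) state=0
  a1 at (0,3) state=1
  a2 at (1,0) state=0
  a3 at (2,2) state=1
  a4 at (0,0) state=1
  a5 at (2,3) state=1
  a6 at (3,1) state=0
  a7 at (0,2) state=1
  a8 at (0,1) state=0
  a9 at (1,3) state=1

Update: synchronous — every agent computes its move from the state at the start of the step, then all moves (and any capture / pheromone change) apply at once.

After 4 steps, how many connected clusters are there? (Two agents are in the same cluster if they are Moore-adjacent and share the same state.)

t=1: a0@(2,1):0 a1@(0,3):1 a2@(1,0):1 a3@(2,2):1 a4@(0,0):1 a5@(2,3):1 a6@(3,1):0 a7@(0,2):1 a8@(0,1):0 a9@(1,3):1
t=2: a0@(2,1):0 a1@(0,3):1 a2@(1,0):1 a3@(2,2):1 a4@(0,0):1 a5@(2,3):1 a6@(3,1):0 a7@(0,2):1 a8@(0,1):1 a9@(1,3):1
t=3: a0@(2,1):0 a1@(0,3):1 a2@(1,0):1 a3@(2,2):1 a4@(0,0):1 a5@(2,3):1 a6@(3,1):1 a7@(0,2):1 a8@(0,1):1 a9@(1,3):1
t=4: a0@(2,1):1 a1@(0,3):1 a2@(1,0):1 a3@(2,2):1 a4@(0,0):1 a5@(2,3):1 a6@(3,1):1 a7@(0,2):1 a8@(0,1):1 a9@(1,3):1

1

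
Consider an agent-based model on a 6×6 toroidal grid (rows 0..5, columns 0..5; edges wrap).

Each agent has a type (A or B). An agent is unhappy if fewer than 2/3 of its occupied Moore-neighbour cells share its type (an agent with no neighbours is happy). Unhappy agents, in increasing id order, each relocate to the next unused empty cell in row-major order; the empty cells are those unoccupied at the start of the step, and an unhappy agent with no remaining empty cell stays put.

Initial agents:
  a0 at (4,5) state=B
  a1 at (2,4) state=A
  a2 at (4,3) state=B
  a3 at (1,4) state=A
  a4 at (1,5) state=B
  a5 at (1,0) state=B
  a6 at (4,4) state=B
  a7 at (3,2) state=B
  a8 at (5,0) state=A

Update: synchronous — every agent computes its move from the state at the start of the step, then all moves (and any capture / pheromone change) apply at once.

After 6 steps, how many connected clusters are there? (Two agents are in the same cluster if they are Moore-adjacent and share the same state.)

t=1: a0@(0,0):B a1@(0,1):A a2@(4,3):B a3@(0,2):A a4@(0,3):B a5@(1,0):B a6@(4,4):B a7@(3,2):B a8@(0,4):A
t=2: a0@(0,5):B a1@(1,1):A a2@(4,3):B a3@(1,2):A a4@(1,3):B a5@(1,4):B a6@(4,4):B a7@(3,2):B a8@(1,5):A
t=3: a0@(0,0):B a1@(1,1):A a2@(4,3):B a3@(0,1):A a4@(0,2):B a5@(1,4):B a6@(4,4):B a7@(3,2):B a8@(0,3):A
t=4: a0@(0,4):B a1@(0,5):A a2@(4,3):B a3@(1,0):A a4@(1,2):B a5@(1,3):B a6@(4,4):B a7@(3,2):B a8@(1,5):A
t=5: a0@(0,0):B a1@(0,5):A a2@(4,3):B a3@(1,0):A a4@(1,2):B a5@(1,3):B a6@(4,4):B a7@(3,2):B a8@(1,5):A
t=6: a0@(0,1):B a1@(0,5):A a2@(4,3):B a3@(1,0):A a4@(1,2):B a5@(1,3):B a6@(4,4):B a7@(3,2):B a8@(1,5):A

3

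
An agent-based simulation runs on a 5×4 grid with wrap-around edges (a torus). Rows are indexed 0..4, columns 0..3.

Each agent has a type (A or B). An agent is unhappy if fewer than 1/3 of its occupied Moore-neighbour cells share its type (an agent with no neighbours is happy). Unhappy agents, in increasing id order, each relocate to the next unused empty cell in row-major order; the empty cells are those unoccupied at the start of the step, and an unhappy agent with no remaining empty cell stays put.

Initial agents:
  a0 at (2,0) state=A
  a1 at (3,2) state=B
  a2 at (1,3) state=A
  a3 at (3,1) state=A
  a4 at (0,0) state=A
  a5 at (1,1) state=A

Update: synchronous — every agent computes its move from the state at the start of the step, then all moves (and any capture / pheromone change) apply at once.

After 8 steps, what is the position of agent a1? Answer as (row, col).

t=1: a0@(2,0):A a1@(0,1):B a2@(1,3):A a3@(3,1):A a4@(0,0):A a5@(1,1):A
t=2: a0@(2,0):A a1@(0,2):B a2@(1,3):A a3@(3,1):A a4@(0,0):A a5@(1,1):A
t=3: a0@(2,0):A a1@(0,1):B a2@(1,3):A a3@(3,1):A a4@(0,0):A a5@(1,1):A
t=4: a0@(2,0):A a1@(0,2):B a2@(1,3):A a3@(3,1):A a4@(0,0):A a5@(1,1):A
t=5: a0@(2,0):A a1@(0,1):B a2@(1,3):A a3@(3,1):A a4@(0,0):A a5@(1,1):A
t=6: a0@(2,0):A a1@(0,2):B a2@(1,3):A a3@(3,1):A a4@(0,0):A a5@(1,1):A
t=7: a0@(2,0):A a1@(0,1):B a2@(1,3):A a3@(3,1):A a4@(0,0):A a5@(1,1):A
t=8: a0@(2,0):A a1@(0,2):B a2@(1,3):A a3@(3,1):A a4@(0,0):A a5@(1,1):A

(0, 2)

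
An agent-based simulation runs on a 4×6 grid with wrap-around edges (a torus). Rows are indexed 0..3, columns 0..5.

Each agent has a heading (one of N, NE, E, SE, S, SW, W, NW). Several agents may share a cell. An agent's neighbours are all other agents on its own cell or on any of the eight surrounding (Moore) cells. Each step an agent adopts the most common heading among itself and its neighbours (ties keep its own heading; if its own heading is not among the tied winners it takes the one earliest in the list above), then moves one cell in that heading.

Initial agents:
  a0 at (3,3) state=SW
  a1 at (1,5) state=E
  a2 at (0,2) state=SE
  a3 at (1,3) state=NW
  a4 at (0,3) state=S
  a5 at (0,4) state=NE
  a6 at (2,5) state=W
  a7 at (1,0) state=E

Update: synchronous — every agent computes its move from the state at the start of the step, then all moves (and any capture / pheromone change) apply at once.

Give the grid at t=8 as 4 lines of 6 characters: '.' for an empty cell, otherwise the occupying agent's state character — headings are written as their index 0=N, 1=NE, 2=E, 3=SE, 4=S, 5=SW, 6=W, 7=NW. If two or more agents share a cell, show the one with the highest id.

t=1: a0@(0,2):SW a1@(1,0):E a2@(1,3):SE a3@(0,2):NW a4@(1,3):S a5@(3,5):NE a6@(2,0):E a7@(1,1):E
t=2: a0@(1,1):SW a1@(1,1):E a2@(2,4):SE a3@(3,1):NW a4@(2,3):S a5@(2,0):NE a6@(2,1):E a7@(1,2):E
t=3: a0@(1,2):E a1@(1,2):E a2@(3,5):SE a3@(2,0):NW a4@(3,3):S a5@(2,1):E a6@(2,2):E a7@(1,3):E
t=4: a0@(1,3):E a1@(1,3):E a2@(0,0):SE a3@(1,5):NW a4@(0,3):S a5@(2,2):E a6@(2,3):E a7@(1,4):E
t=5: a0@(1,4):E a1@(1,4):E a2@(1,1):SE a3@(0,4):NW a4@(0,4):E a5@(2,3):E a6@(2,4):E a7@(1,5):E
t=6: a0@(1,5):E a1@(1,5):E a2@(2,2):SE a3@(0,5):E a4@(0,5):E a5@(2,4):E a6@(2,5):E a7@(1,0):E
t=7: a0@(1,0):E a1@(1,0):E a2@(3,3):SE a3@(0,0):E a4@(0,0):E a5@(2,5):E a6@(2,0):E a7@(1,1):E
t=8: a0@(1,1):E a1@(1,1):E a2@(0,4):SE a3@(0,1):E a4@(0,1):E a5@(2,0):E a6@(2,1):E a7@(1,2):E

.2..3.
.22...
22....
......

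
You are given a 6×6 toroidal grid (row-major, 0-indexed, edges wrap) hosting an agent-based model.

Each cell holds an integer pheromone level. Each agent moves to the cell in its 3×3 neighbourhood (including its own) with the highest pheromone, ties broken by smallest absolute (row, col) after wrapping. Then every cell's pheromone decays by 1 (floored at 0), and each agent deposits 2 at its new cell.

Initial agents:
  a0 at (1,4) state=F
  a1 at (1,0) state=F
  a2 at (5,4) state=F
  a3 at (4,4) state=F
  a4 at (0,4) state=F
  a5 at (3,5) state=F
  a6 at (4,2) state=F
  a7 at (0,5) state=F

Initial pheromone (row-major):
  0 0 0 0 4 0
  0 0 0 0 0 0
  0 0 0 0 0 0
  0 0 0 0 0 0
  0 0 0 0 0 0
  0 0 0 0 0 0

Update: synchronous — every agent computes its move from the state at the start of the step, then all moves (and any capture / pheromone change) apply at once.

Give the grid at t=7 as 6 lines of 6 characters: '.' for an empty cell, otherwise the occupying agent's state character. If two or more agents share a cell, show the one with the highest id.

t=1: a0@(0,4) a1@(0,0) a2@(0,4) a3@(3,3) a4@(0,4) a5@(2,0) a6@(3,1) a7@(0,4) | pheromone: 2 0 0 0 11 0 / 0 0 0 0 0 0 / 2 0 0 0 0 0 / 0 2 0 2 0 0 / 0 0 0 0 0 0 / 0 0 0 0 0 0
t=2: a0@(0,4) a1@(0,0) a2@(0,4) a3@(3,3) a4@(0,4) a5@(2,0) a6@(2,0) a7@(0,4) | pheromone: 3 0 0 0 18 0 / 0 0 0 0 0 0 / 5 0 0 0 0 0 / 0 1 0 3 0 0 / 0 0 0 0 0 0 / 0 0 0 0 0 0
t=3: a0@(0,4) a1@(0,0) a2@(0,4) a3@(3,3) a4@(0,4) a5@(2,0) a6@(2,0) a7@(0,4) | pheromone: 4 0 0 0 25 0 / 0 0 0 0 0 0 / 8 0 0 0 0 0 / 0 0 0 4 0 0 / 0 0 0 0 0 0 / 0 0 0 0 0 0
t=4: a0@(0,4) a1@(0,0) a2@(0,4) a3@(3,3) a4@(0,4) a5@(2,0) a6@(2,0) a7@(0,4) | pheromone: 5 0 0 0 32 0 / 0 0 0 0 0 0 / 11 0 0 0 0 0 / 0 0 0 5 0 0 / 0 0 0 0 0 0 / 0 0 0 0 0 0
t=5: a0@(0,4) a1@(0,0) a2@(0,4) a3@(3,3) a4@(0,4) a5@(2,0) a6@(2,0) a7@(0,4) | pheromone: 6 0 0 0 39 0 / 0 0 0 0 0 0 / 14 0 0 0 0 0 / 0 0 0 6 0 0 / 0 0 0 0 0 0 / 0 0 0 0 0 0
t=6: a0@(0,4) a1@(0,0) a2@(0,4) a3@(3,3) a4@(0,4) a5@(2,0) a6@(2,0) a7@(0,4) | pheromone: 7 0 0 0 46 0 / 0 0 0 0 0 0 / 17 0 0 0 0 0 / 0 0 0 7 0 0 / 0 0 0 0 0 0 / 0 0 0 0 0 0
t=7: a0@(0,4) a1@(0,0) a2@(0,4) a3@(3,3) a4@(0,4) a5@(2,0) a6@(2,0) a7@(0,4) | pheromone: 8 0 0 0 53 0 / 0 0 0 0 0 0 / 20 0 0 0 0 0 / 0 0 0 8 0 0 / 0 0 0 0 0 0 / 0 0 0 0 0 0

F...F.
......
F.....
...F..
......
......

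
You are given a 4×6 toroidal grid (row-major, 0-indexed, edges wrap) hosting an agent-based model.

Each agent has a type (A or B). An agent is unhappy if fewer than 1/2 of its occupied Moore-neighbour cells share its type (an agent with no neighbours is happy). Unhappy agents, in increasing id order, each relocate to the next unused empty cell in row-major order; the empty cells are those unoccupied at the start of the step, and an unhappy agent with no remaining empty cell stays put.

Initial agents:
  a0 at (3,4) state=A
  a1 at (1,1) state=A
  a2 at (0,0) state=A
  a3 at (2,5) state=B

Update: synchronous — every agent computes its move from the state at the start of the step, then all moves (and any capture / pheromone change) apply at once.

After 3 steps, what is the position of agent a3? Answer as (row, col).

(0, 3)

t=1: a0@(0,1):A a1@(1,1):A a2@(0,0):A a3@(0,2):B
t=2: a0@(0,1):A a1@(1,1):A a2@(0,0):A a3@(0,3):B
t=3: (unchanged — steady state)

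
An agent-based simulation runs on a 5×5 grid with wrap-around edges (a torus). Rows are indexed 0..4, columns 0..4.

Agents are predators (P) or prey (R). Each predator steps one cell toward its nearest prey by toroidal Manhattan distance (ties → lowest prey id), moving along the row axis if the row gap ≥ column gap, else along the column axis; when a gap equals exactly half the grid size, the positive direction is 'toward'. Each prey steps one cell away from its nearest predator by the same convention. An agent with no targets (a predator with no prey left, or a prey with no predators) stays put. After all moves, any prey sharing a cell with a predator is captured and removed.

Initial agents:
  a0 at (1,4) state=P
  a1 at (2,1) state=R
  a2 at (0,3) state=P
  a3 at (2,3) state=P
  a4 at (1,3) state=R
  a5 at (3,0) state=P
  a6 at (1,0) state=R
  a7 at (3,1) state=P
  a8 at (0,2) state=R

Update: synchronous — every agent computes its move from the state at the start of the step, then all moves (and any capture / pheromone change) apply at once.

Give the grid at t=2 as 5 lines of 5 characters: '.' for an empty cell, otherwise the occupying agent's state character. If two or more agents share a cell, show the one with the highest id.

.R...
PPP..
.....
.....
.R...

t=1: a0@(1,3):P a1@(1,1):R a2@(1,3):P a3@(1,3):P a4@(1,2):R a5@(2,0):P a6@(1,1):R a7@(2,1):P a8@(0,1):R
t=2: a0@(1,2):P a1@(0,1):R a2@(1,2):P a3@(1,2):P a5@(1,0):P a6@(0,1):R a7@(1,1):P a8@(4,1):R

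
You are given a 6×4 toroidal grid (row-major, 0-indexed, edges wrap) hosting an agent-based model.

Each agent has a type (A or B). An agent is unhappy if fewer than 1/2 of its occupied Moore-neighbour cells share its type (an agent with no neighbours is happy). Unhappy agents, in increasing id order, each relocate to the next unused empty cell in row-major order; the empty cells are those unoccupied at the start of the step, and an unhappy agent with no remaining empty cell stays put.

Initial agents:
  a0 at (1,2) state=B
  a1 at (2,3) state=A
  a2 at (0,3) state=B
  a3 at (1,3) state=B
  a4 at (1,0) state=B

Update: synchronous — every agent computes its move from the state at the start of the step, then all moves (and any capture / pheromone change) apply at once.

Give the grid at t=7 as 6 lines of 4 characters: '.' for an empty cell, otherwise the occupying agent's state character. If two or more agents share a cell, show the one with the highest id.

A..B
B.BB
....
....
....
....

t=1: a0@(1,2):B a1@(0,0):A a2@(0,3):B a3@(1,3):B a4@(1,0):B
t=2: a0@(1,2):B a1@(0,1):A a2@(0,3):B a3@(1,3):B a4@(1,0):B
t=3: a0@(1,2):B a1@(0,0):A a2@(0,3):B a3@(1,3):B a4@(1,0):B
t=4: a0@(1,2):B a1@(0,1):A a2@(0,3):B a3@(1,3):B a4@(1,0):B
t=5: a0@(1,2):B a1@(0,0):A a2@(0,3):B a3@(1,3):B a4@(1,0):B
t=6: a0@(1,2):B a1@(0,1):A a2@(0,3):B a3@(1,3):B a4@(1,0):B
t=7: a0@(1,2):B a1@(0,0):A a2@(0,3):B a3@(1,3):B a4@(1,0):B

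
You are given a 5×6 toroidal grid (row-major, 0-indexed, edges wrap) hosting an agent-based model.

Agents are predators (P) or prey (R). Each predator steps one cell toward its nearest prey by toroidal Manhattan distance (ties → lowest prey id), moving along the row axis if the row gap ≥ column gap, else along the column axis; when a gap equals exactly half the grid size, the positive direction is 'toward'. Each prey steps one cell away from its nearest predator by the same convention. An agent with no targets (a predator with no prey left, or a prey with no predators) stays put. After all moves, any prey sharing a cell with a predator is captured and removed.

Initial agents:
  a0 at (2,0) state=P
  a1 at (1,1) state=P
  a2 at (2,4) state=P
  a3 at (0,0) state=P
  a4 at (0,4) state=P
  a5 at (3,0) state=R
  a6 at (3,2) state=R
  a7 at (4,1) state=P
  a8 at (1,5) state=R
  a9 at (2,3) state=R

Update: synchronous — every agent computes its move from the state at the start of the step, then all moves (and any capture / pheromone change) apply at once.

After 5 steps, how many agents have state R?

0

t=1: a0@(3,0):P a1@(1,0):P a2@(2,3):P a3@(4,0):P a4@(1,4):P a6@(2,2):R a7@(3,1):P a8@(0,5):R a9@(2,2):R
t=2: a0@(3,1):P a1@(0,0):P a2@(2,2):P a3@(0,0):P a4@(0,4):P a7@(2,1):P a8@(4,5):R
t=3: a0@(3,0):P a1@(4,0):P a2@(2,3):P a3@(4,0):P a4@(4,4):P a7@(3,1):P a8@(3,5):R
t=4: a0@(3,5):P a1@(3,0):P a2@(2,4):P a3@(3,0):P a4@(3,4):P a7@(3,0):P
t=5: (unchanged — steady state)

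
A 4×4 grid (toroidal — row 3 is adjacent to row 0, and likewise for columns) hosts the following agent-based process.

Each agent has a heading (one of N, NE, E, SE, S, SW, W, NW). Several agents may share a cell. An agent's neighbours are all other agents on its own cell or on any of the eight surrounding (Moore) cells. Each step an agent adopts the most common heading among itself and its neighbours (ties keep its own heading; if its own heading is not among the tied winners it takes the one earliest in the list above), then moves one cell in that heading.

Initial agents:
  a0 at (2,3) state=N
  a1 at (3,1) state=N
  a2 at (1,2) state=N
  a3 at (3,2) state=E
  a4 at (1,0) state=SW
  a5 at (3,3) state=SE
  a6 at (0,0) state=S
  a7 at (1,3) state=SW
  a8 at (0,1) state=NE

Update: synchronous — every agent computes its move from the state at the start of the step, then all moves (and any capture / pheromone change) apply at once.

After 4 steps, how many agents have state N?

t=1: a0@(1,3):N a1@(2,1):N a2@(0,2):N a3@(2,2):N a4@(2,3):SW a5@(0,0):SE a6@(1,3):SW a7@(2,2):SW a8@(3,1):N
t=2: a0@(0,3):N a1@(1,1):N a2@(3,2):N a3@(1,2):N a4@(3,2):SW a5@(3,0):N a6@(2,2):SW a7@(1,2):N a8@(2,1):N
t=3: a0@(3,3):N a1@(0,1):N a2@(2,2):N a3@(0,2):N a4@(2,2):N a5@(2,0):N a6@(1,2):N a7@(0,2):N a8@(1,1):N
t=4: a0@(2,3):N a1@(3,1):N a2@(1,2):N a3@(3,2):N a4@(1,2):N a5@(1,0):N a6@(0,2):N a7@(3,2):N a8@(0,1):N

9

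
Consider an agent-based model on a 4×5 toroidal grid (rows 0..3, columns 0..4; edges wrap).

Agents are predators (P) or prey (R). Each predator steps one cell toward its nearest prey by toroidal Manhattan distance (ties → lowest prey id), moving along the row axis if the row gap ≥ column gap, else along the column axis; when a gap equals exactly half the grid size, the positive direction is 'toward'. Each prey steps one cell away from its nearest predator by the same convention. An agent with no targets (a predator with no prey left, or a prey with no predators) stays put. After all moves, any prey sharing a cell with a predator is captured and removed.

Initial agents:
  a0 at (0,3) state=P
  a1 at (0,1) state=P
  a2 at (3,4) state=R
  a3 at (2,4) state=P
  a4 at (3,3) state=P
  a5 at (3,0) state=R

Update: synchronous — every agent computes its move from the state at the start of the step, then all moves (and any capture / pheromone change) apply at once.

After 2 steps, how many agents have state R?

2

t=1: a0@(3,3):P a1@(3,1):P a2@(0,4):R a3@(3,4):P a4@(3,4):P a5@(2,0):R
t=2: a0@(0,3):P a1@(2,1):P a2@(1,4):R a3@(0,4):P a4@(0,4):P a5@(1,0):R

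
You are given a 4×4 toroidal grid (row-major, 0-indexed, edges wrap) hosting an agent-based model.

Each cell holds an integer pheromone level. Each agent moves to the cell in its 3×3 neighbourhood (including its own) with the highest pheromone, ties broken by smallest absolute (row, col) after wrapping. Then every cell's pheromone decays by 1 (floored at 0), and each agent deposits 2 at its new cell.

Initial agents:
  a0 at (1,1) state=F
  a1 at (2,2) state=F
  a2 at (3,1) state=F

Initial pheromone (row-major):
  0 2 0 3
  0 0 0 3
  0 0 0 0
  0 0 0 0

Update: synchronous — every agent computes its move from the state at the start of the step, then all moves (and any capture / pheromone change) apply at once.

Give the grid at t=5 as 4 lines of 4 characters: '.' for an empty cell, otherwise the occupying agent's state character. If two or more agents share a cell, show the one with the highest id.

.F..
...F
....
....

t=1: a0@(0,1) a1@(1,3) a2@(0,1) | pheromone: 0 5 0 2 / 0 0 0 4 / 0 0 0 0 / 0 0 0 0
t=2: a0@(0,1) a1@(1,3) a2@(0,1) | pheromone: 0 8 0 1 / 0 0 0 5 / 0 0 0 0 / 0 0 0 0
t=3: a0@(0,1) a1@(1,3) a2@(0,1) | pheromone: 0 11 0 0 / 0 0 0 6 / 0 0 0 0 / 0 0 0 0
t=4: a0@(0,1) a1@(1,3) a2@(0,1) | pheromone: 0 14 0 0 / 0 0 0 7 / 0 0 0 0 / 0 0 0 0
t=5: a0@(0,1) a1@(1,3) a2@(0,1) | pheromone: 0 17 0 0 / 0 0 0 8 / 0 0 0 0 / 0 0 0 0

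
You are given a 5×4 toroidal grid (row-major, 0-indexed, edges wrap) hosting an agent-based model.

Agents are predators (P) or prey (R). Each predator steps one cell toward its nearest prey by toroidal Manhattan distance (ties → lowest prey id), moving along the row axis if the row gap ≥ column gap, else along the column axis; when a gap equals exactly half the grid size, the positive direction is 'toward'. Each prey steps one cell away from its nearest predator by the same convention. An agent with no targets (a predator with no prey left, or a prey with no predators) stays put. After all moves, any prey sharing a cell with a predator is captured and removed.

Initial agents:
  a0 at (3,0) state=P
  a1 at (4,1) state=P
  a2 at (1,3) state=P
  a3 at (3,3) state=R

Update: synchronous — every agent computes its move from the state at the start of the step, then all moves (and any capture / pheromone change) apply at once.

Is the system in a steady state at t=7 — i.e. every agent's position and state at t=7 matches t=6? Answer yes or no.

yes

t=1: a0@(3,3):P a1@(4,2):P a2@(2,3):P a3@(3,2):R
t=2: a0@(3,2):P a1@(3,2):P a2@(3,3):P a3@(3,1):R
t=3: a0@(3,1):P a1@(3,1):P a2@(3,0):P
t=4: (unchanged — steady state)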